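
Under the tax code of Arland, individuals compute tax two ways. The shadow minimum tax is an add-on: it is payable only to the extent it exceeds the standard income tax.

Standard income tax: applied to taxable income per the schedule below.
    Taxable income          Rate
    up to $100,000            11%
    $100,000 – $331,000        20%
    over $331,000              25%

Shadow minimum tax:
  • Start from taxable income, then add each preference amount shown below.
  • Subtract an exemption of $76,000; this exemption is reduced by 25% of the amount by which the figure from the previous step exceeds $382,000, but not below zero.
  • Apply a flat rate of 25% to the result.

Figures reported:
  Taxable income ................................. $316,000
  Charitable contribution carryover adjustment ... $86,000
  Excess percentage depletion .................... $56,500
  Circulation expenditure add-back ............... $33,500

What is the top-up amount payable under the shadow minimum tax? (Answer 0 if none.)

$56,675

Standard income tax:
  $100,000 × 11% = $11,000
  $216,000 × 20% = $43,200
  → $54,200

Shadow minimum tax:
  Adjusted income: $316,000 + $86,000 + $56,500 + $33,500 = $492,000
  Exemption: $76,000 − 25% × ($492,000 − $382,000) = $76,000 − $27,500 = $48,500
  Base: $492,000 − $48,500 = $443,500
  $443,500 × 25% = $110,875

Excess of shadow minimum tax over standard income tax: $110,875 − $54,200 = $56,675.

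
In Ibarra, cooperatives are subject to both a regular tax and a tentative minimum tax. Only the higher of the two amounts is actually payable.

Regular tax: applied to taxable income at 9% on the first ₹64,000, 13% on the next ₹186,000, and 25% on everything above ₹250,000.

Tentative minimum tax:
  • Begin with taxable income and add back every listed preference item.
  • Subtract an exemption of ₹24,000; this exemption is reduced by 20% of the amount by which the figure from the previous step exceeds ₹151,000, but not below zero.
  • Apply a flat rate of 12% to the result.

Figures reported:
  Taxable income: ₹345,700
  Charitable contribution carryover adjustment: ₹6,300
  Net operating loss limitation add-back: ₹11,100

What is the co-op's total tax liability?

Tentative minimum tax:
  Adjusted income: ₹345,700 + ₹6,300 + ₹11,100 = ₹363,100
  Exemption: 20% × (₹363,100 − ₹151,000) = ₹42,420 ≥ ₹24,000, so the exemption is fully phased out
  Base: ₹363,100 − ₹0 = ₹363,100
  ₹363,100 × 12% = ₹43,572

Regular tax:
  ₹64,000 × 9% = ₹5,760
  ₹186,000 × 13% = ₹24,180
  ₹95,700 × 25% = ₹23,925
  → ₹53,865

₹53,865 > ₹43,572, so the regular tax governs.

₹53,865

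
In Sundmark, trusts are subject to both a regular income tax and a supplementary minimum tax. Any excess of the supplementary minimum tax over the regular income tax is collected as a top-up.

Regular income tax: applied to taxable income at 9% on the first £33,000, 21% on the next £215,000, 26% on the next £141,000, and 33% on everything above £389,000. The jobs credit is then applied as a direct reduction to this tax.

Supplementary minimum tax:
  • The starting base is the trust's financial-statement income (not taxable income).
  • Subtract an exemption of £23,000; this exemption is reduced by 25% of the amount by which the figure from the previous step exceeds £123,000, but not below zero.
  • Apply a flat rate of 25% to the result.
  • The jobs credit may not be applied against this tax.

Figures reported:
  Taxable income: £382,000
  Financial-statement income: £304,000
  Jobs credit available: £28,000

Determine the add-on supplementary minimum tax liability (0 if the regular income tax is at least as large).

£21,040

Regular income tax:
  £33,000 × 9% = £2,970
  £215,000 × 21% = £45,150
  £134,000 × 26% = £34,840
  → £82,960
  Less jobs credit £28,000 → £54,960

Supplementary minimum tax:
  Base (financial-statement income): £304,000
  Exemption: 25% × (£304,000 − £123,000) = £45,250 ≥ £23,000, so the exemption is fully phased out
  Base: £304,000 − £0 = £304,000
  £304,000 × 25% = £76,000

Excess of supplementary minimum tax over regular income tax: £76,000 − £54,960 = £21,040.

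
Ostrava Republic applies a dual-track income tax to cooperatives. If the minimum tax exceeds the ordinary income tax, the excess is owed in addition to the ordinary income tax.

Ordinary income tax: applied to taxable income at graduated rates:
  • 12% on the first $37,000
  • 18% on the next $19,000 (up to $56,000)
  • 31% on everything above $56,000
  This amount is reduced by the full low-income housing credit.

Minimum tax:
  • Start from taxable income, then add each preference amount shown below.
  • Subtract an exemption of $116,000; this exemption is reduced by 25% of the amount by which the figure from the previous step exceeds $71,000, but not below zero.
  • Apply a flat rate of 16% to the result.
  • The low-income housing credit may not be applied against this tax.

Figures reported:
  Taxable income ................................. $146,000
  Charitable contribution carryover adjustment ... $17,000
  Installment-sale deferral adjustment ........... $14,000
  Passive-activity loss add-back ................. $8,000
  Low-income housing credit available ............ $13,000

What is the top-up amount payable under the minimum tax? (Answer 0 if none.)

$0

Ordinary income tax:
  $37,000 × 12% = $4,440
  $19,000 × 18% = $3,420
  $90,000 × 31% = $27,900
  → $35,760
  Less low-income housing credit $13,000 → $22,760

Minimum tax:
  Adjusted income: $146,000 + $17,000 + $14,000 + $8,000 = $185,000
  Exemption: $116,000 − 25% × ($185,000 − $71,000) = $116,000 − $28,500 = $87,500
  Base: $185,000 − $87,500 = $97,500
  $97,500 × 16% = $15,600

$15,600 ≤ $22,760, so no add-on is due.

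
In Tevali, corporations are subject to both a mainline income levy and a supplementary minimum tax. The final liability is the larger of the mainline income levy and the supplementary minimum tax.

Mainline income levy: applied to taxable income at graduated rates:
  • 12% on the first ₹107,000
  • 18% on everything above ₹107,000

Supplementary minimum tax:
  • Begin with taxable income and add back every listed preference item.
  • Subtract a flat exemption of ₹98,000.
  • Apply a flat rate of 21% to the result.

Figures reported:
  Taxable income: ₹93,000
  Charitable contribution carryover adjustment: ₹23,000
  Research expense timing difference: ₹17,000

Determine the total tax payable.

₹11,160

Supplementary minimum tax:
  Adjusted income: ₹93,000 + ₹23,000 + ₹17,000 = ₹133,000
  Less exemption ₹98,000 → base ₹35,000
  ₹35,000 × 21% = ₹7,350

Mainline income levy:
  ₹93,000 × 12% = ₹11,160

₹11,160 > ₹7,350, so the mainline income levy governs.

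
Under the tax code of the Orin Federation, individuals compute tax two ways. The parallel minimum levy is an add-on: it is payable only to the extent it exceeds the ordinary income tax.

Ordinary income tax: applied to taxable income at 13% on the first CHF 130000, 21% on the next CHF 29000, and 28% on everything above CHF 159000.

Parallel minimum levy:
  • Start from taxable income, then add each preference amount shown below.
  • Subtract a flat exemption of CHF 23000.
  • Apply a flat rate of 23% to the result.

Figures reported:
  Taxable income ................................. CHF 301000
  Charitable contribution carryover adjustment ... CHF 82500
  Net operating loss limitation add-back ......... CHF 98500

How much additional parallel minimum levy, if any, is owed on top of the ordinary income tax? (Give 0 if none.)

CHF 42820

Ordinary income tax:
  CHF 130000 × 13% = CHF 16900
  CHF 29000 × 21% = CHF 6090
  CHF 142000 × 28% = CHF 39760
  → CHF 62750

Parallel minimum levy:
  Adjusted income: CHF 301000 + CHF 82500 + CHF 98500 = CHF 482000
  Less exemption CHF 23000 → base CHF 459000
  CHF 459000 × 23% = CHF 105570

Excess of parallel minimum levy over ordinary income tax: CHF 105570 − CHF 62750 = CHF 42820.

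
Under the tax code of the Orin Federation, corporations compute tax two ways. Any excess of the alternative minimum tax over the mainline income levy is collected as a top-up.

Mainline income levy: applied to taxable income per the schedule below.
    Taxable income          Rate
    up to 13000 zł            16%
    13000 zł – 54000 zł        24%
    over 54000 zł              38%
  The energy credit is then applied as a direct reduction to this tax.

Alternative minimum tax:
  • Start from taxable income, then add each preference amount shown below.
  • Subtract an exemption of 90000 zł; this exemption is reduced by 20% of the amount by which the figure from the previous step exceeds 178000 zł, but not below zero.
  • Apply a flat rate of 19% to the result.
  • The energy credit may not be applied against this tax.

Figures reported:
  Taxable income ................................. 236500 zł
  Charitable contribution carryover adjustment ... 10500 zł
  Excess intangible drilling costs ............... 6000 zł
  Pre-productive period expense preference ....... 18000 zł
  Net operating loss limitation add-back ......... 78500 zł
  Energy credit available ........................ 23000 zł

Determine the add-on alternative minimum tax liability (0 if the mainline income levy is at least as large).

Mainline income levy:
  13000 zł × 16% = 2080 zł
  41000 zł × 24% = 9840 zł
  182500 zł × 38% = 69350 zł
  → 81270 zł
  Less energy credit 23000 zł → 58270 zł

Alternative minimum tax:
  Adjusted income: 236500 zł + 10500 zł + 6000 zł + 18000 zł + 78500 zł = 349500 zł
  Exemption: 90000 zł − 20% × (349500 zł − 178000 zł) = 90000 zł − 34300 zł = 55700 zł
  Base: 349500 zł − 55700 zł = 293800 zł
  293800 zł × 19% = 55822 zł

55822 zł ≤ 58270 zł, so no add-on is due.

0 zł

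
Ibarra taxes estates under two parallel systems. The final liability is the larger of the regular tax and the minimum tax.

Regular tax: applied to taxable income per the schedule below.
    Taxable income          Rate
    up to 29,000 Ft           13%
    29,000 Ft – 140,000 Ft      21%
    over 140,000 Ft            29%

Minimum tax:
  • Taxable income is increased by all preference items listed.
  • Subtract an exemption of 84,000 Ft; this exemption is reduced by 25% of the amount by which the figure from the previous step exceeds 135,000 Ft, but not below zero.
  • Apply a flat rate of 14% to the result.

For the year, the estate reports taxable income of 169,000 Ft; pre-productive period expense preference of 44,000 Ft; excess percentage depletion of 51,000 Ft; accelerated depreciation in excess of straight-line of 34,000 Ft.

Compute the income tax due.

Regular tax:
  29,000 Ft × 13% = 3,770 Ft
  111,000 Ft × 21% = 23,310 Ft
  29,000 Ft × 29% = 8,410 Ft
  → 35,490 Ft

Minimum tax:
  Adjusted income: 169,000 Ft + 44,000 Ft + 51,000 Ft + 34,000 Ft = 298,000 Ft
  Exemption: 84,000 Ft − 25% × (298,000 Ft − 135,000 Ft) = 84,000 Ft − 40,750 Ft = 43,250 Ft
  Base: 298,000 Ft − 43,250 Ft = 254,750 Ft
  254,750 Ft × 14% = 35,665 Ft

35,665 Ft > 35,490 Ft, so the minimum tax is the binding amount.

35,665 Ft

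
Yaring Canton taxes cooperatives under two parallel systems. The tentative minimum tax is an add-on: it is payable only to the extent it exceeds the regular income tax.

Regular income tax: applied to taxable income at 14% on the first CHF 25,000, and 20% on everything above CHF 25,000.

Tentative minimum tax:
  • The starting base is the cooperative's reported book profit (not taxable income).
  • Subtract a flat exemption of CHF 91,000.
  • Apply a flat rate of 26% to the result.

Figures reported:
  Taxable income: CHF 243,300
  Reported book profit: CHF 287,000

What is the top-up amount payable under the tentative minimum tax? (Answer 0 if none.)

Regular income tax:
  CHF 25,000 × 14% = CHF 3,500
  CHF 218,300 × 20% = CHF 43,660
  → CHF 47,160

Tentative minimum tax:
  Base (reported book profit): CHF 287,000
  Less exemption CHF 91,000 → base CHF 196,000
  CHF 196,000 × 26% = CHF 50,960

Excess of tentative minimum tax over regular income tax: CHF 50,960 − CHF 47,160 = CHF 3,800.

CHF 3,800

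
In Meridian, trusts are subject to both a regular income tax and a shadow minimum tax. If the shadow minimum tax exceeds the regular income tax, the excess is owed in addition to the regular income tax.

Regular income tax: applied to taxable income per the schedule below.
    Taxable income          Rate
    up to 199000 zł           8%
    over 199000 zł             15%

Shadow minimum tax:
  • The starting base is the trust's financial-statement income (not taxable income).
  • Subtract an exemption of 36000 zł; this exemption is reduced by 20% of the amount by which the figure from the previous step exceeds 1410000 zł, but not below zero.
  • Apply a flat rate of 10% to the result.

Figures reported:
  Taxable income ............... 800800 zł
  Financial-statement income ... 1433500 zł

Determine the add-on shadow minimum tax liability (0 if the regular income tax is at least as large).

Regular income tax:
  199000 zł × 8% = 15920 zł
  601800 zł × 15% = 90270 zł
  → 106190 zł

Shadow minimum tax:
  Base (financial-statement income): 1433500 zł
  Exemption: 36000 zł − 20% × (1433500 zł − 1410000 zł) = 36000 zł − 4700 zł = 31300 zł
  Base: 1433500 zł − 31300 zł = 1402200 zł
  1402200 zł × 10% = 140220 zł

Excess of shadow minimum tax over regular income tax: 140220 zł − 106190 zł = 34030 zł.

34030 zł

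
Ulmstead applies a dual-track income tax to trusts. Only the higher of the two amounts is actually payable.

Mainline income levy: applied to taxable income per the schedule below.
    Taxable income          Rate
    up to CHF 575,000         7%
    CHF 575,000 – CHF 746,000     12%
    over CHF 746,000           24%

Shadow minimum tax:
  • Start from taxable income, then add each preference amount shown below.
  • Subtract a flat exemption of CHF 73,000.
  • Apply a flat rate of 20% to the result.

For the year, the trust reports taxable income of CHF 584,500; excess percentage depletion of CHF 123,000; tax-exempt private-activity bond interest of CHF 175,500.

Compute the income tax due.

CHF 162,000

Shadow minimum tax:
  Adjusted income: CHF 584,500 + CHF 123,000 + CHF 175,500 = CHF 883,000
  Less exemption CHF 73,000 → base CHF 810,000
  CHF 810,000 × 20% = CHF 162,000

Mainline income levy:
  CHF 575,000 × 7% = CHF 40,250
  CHF 9,500 × 12% = CHF 1,140
  → CHF 41,390

CHF 162,000 > CHF 41,390, so the shadow minimum tax is the binding amount.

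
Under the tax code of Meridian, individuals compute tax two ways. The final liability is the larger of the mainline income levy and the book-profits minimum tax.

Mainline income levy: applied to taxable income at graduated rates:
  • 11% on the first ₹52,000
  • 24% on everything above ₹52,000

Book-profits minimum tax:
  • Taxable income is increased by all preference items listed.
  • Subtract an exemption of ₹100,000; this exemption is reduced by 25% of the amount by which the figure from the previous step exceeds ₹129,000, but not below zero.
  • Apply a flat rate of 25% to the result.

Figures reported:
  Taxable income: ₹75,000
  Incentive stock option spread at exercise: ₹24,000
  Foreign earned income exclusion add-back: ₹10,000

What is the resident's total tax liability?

₹11,240

Book-profits minimum tax:
  Adjusted income: ₹75,000 + ₹24,000 + ₹10,000 = ₹109,000
  Exemption: ₹109,000 ≤ ₹129,000, so full ₹100,000 applies
  Base: ₹109,000 − ₹100,000 = ₹9,000
  ₹9,000 × 25% = ₹2,250

Mainline income levy:
  ₹52,000 × 11% = ₹5,720
  ₹23,000 × 24% = ₹5,520
  → ₹11,240

₹11,240 > ₹2,250, so the mainline income levy governs.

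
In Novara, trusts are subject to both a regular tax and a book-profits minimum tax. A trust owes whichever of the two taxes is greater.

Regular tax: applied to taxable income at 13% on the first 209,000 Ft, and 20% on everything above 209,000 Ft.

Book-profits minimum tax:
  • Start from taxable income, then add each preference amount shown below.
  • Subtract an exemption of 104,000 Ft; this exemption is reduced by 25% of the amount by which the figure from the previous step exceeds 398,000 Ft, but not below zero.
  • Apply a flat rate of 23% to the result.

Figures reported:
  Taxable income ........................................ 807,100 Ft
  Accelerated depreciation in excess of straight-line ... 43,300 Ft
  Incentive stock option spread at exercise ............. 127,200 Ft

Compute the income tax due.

224,848 Ft

Book-profits minimum tax:
  Adjusted income: 807,100 Ft + 43,300 Ft + 127,200 Ft = 977,600 Ft
  Exemption: 25% × (977,600 Ft − 398,000 Ft) = 144,900 Ft ≥ 104,000 Ft, so the exemption is fully phased out
  Base: 977,600 Ft − 0 Ft = 977,600 Ft
  977,600 Ft × 23% = 224,848 Ft

Regular tax:
  209,000 Ft × 13% = 27,170 Ft
  598,100 Ft × 20% = 119,620 Ft
  → 146,790 Ft

224,848 Ft > 146,790 Ft, so the book-profits minimum tax is the binding amount.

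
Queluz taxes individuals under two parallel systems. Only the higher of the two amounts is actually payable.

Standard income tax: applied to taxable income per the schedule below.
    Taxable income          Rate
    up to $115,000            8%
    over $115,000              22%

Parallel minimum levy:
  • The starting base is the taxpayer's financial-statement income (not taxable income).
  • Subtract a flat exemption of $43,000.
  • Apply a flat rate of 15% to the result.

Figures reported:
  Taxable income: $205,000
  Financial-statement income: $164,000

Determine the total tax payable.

Parallel minimum levy:
  Base (financial-statement income): $164,000
  Less exemption $43,000 → base $121,000
  $121,000 × 15% = $18,150

Standard income tax:
  $115,000 × 8% = $9,200
  $90,000 × 22% = $19,800
  → $29,000

$29,000 > $18,150, so the standard income tax governs.

$29,000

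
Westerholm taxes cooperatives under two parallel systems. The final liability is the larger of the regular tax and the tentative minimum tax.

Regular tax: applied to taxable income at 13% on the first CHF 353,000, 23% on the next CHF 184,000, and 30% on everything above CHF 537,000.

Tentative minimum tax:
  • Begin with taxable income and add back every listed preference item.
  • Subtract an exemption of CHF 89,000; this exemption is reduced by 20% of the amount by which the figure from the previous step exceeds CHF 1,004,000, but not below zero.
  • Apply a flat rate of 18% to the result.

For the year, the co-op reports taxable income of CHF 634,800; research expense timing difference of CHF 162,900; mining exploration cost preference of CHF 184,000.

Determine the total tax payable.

Tentative minimum tax:
  Adjusted income: CHF 634,800 + CHF 162,900 + CHF 184,000 = CHF 981,700
  Exemption: CHF 981,700 ≤ CHF 1,004,000, so full CHF 89,000 applies
  Base: CHF 981,700 − CHF 89,000 = CHF 892,700
  CHF 892,700 × 18% = CHF 160,686

Regular tax:
  CHF 353,000 × 13% = CHF 45,890
  CHF 184,000 × 23% = CHF 42,320
  CHF 97,800 × 30% = CHF 29,340
  → CHF 117,550

CHF 160,686 > CHF 117,550, so the tentative minimum tax is the binding amount.

CHF 160,686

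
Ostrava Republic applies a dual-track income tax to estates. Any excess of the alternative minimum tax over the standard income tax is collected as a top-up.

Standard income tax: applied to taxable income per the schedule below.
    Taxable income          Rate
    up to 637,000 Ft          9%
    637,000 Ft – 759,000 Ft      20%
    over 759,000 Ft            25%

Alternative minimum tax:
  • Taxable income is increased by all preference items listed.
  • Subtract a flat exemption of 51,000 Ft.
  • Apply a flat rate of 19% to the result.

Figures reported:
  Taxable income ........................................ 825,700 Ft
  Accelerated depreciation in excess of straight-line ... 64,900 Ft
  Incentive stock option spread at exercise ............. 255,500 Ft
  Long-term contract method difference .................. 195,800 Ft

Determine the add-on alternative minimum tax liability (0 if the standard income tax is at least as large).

Standard income tax:
  637,000 Ft × 9% = 57,330 Ft
  122,000 Ft × 20% = 24,400 Ft
  66,700 Ft × 25% = 16,675 Ft
  → 98,405 Ft

Alternative minimum tax:
  Adjusted income: 825,700 Ft + 64,900 Ft + 255,500 Ft + 195,800 Ft = 1,341,900 Ft
  Less exemption 51,000 Ft → base 1,290,900 Ft
  1,290,900 Ft × 19% = 245,271 Ft

Excess of alternative minimum tax over standard income tax: 245,271 Ft − 98,405 Ft = 146,866 Ft.

146,866 Ft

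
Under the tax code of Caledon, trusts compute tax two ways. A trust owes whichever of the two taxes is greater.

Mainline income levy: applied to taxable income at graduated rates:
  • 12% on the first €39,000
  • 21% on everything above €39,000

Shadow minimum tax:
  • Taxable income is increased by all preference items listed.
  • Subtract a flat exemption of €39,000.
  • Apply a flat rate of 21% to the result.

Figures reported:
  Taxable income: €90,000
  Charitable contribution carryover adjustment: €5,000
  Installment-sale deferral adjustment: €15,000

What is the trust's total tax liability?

€15,390

Shadow minimum tax:
  Adjusted income: €90,000 + €5,000 + €15,000 = €110,000
  Less exemption €39,000 → base €71,000
  €71,000 × 21% = €14,910

Mainline income levy:
  €39,000 × 12% = €4,680
  €51,000 × 21% = €10,710
  → €15,390

€15,390 > €14,910, so the mainline income levy governs.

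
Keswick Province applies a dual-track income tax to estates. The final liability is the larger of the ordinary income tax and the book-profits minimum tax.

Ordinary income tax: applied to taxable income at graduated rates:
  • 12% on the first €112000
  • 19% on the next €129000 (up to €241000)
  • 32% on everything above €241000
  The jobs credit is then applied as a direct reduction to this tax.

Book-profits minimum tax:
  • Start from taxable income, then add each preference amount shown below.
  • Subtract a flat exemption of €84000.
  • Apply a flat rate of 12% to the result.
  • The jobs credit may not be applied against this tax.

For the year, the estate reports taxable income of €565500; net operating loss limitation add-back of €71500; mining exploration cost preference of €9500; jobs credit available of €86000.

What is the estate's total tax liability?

€67500

Book-profits minimum tax:
  Adjusted income: €565500 + €71500 + €9500 = €646500
  Less exemption €84000 → base €562500
  €562500 × 12% = €67500

Ordinary income tax:
  €112000 × 12% = €13440
  €129000 × 19% = €24510
  €324500 × 32% = €103840
  → €141790
  Less jobs credit €86000 → €55790

€67500 > €55790, so the book-profits minimum tax is the binding amount.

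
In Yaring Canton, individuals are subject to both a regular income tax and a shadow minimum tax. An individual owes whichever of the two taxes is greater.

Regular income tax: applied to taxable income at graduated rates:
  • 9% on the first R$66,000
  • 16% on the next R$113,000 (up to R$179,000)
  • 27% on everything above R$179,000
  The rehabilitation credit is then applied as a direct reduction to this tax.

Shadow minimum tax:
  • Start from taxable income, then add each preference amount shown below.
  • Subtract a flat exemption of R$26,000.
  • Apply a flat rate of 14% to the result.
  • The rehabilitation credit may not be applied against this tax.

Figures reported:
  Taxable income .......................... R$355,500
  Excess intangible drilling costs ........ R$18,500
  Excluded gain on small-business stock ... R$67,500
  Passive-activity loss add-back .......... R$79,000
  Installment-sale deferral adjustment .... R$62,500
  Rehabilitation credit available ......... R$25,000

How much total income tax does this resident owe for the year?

Regular income tax:
  R$66,000 × 9% = R$5,940
  R$113,000 × 16% = R$18,080
  R$176,500 × 27% = R$47,655
  → R$71,675
  Less rehabilitation credit R$25,000 → R$46,675

Shadow minimum tax:
  Adjusted income: R$355,500 + R$18,500 + R$67,500 + R$79,000 + R$62,500 = R$583,000
  Less exemption R$26,000 → base R$557,000
  R$557,000 × 14% = R$77,980

R$77,980 > R$46,675, so the shadow minimum tax is the binding amount.

R$77,980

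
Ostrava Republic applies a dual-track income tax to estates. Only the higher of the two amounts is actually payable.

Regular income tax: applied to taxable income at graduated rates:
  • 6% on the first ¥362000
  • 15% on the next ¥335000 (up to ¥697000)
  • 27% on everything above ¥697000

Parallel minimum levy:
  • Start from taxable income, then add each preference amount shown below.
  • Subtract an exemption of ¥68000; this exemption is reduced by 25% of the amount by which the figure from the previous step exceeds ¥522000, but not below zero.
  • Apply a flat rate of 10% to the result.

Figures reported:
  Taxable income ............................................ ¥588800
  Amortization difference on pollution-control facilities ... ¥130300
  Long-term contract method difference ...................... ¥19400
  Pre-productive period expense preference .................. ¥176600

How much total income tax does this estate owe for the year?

¥91510

Parallel minimum levy:
  Adjusted income: ¥588800 + ¥130300 + ¥19400 + ¥176600 = ¥915100
  Exemption: 25% × (¥915100 − ¥522000) = ¥98275 ≥ ¥68000, so the exemption is fully phased out
  Base: ¥915100 − ¥0 = ¥915100
  ¥915100 × 10% = ¥91510

Regular income tax:
  ¥362000 × 6% = ¥21720
  ¥226800 × 15% = ¥34020
  → ¥55740

¥91510 > ¥55740, so the parallel minimum levy is the binding amount.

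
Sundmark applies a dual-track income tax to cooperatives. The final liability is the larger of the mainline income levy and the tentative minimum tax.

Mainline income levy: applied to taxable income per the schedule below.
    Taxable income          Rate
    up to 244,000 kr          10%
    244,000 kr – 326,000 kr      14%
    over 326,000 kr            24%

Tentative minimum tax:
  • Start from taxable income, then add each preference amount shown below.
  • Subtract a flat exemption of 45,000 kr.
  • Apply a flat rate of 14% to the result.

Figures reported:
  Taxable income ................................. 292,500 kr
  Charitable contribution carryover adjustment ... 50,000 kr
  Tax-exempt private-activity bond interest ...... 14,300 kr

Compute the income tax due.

43,652 kr

Mainline income levy:
  244,000 kr × 10% = 24,400 kr
  48,500 kr × 14% = 6,790 kr
  → 31,190 kr

Tentative minimum tax:
  Adjusted income: 292,500 kr + 50,000 kr + 14,300 kr = 356,800 kr
  Less exemption 45,000 kr → base 311,800 kr
  311,800 kr × 14% = 43,652 kr

43,652 kr > 31,190 kr, so the tentative minimum tax is the binding amount.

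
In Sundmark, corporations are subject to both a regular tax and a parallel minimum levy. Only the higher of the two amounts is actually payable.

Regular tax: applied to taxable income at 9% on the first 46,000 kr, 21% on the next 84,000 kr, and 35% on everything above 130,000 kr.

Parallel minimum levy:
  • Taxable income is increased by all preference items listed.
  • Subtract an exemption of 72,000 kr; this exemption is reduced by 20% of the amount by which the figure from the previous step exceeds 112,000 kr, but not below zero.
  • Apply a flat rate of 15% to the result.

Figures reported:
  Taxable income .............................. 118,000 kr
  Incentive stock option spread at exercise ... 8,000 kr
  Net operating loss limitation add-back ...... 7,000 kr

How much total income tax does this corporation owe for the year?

Parallel minimum levy:
  Adjusted income: 118,000 kr + 8,000 kr + 7,000 kr = 133,000 kr
  Exemption: 72,000 kr − 20% × (133,000 kr − 112,000 kr) = 72,000 kr − 4,200 kr = 67,800 kr
  Base: 133,000 kr − 67,800 kr = 65,200 kr
  65,200 kr × 15% = 9,780 kr

Regular tax:
  46,000 kr × 9% = 4,140 kr
  72,000 kr × 21% = 15,120 kr
  → 19,260 kr

19,260 kr > 9,780 kr, so the regular tax governs.

19,260 kr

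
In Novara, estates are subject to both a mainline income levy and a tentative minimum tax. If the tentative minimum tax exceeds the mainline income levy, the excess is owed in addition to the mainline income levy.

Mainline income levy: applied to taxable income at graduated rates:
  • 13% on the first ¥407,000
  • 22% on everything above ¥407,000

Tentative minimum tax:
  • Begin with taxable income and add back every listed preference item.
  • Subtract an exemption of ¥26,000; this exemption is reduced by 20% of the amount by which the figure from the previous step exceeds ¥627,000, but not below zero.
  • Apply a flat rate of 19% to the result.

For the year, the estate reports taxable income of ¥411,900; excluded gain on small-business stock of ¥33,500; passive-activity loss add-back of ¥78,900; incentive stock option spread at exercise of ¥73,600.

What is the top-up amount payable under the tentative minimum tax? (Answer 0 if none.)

Tentative minimum tax:
  Adjusted income: ¥411,900 + ¥33,500 + ¥78,900 + ¥73,600 = ¥597,900
  Exemption: ¥597,900 ≤ ¥627,000, so full ¥26,000 applies
  Base: ¥597,900 − ¥26,000 = ¥571,900
  ¥571,900 × 19% = ¥108,661

Mainline income levy:
  ¥407,000 × 13% = ¥52,910
  ¥4,900 × 22% = ¥1,078
  → ¥53,988

Excess of tentative minimum tax over mainline income levy: ¥108,661 − ¥53,988 = ¥54,673.

¥54,673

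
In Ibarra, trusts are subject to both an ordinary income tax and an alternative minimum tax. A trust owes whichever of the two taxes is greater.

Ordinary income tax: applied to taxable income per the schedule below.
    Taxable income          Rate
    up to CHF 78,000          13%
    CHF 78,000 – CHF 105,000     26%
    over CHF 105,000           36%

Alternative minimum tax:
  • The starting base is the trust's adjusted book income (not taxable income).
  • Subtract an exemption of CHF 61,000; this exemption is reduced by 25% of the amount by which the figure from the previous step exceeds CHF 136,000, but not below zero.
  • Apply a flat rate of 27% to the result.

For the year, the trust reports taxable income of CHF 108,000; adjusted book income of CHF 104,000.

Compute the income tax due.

CHF 18,240

Ordinary income tax:
  CHF 78,000 × 13% = CHF 10,140
  CHF 27,000 × 26% = CHF 7,020
  CHF 3,000 × 36% = CHF 1,080
  → CHF 18,240

Alternative minimum tax:
  Base (adjusted book income): CHF 104,000
  Exemption: CHF 104,000 ≤ CHF 136,000, so full CHF 61,000 applies
  Base: CHF 104,000 − CHF 61,000 = CHF 43,000
  CHF 43,000 × 27% = CHF 11,610

CHF 18,240 > CHF 11,610, so the ordinary income tax governs.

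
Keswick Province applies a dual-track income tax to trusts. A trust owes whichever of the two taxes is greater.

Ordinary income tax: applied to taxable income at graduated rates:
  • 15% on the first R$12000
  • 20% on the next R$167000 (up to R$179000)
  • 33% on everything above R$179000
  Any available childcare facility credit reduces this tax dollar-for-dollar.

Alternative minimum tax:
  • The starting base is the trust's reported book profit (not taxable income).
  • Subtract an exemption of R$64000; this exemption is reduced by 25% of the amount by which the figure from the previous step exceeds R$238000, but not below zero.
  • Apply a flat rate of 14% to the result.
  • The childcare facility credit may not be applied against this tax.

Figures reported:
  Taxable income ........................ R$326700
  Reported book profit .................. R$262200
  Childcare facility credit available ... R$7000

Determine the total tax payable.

Alternative minimum tax:
  Base (reported book profit): R$262200
  Exemption: R$64000 − 25% × (R$262200 − R$238000) = R$64000 − R$6050 = R$57950
  Base: R$262200 − R$57950 = R$204250
  R$204250 × 14% = R$28595

Ordinary income tax:
  R$12000 × 15% = R$1800
  R$167000 × 20% = R$33400
  R$147700 × 33% = R$48741
  → R$83941
  Less childcare facility credit R$7000 → R$76941

R$76941 > R$28595, so the ordinary income tax governs.

R$76941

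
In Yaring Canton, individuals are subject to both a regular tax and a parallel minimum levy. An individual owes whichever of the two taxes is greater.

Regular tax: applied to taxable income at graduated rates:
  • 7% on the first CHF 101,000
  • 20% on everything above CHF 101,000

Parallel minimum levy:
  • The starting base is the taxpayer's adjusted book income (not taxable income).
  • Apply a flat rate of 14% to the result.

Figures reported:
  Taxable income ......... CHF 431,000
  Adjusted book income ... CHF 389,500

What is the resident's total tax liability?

CHF 73,070

Regular tax:
  CHF 101,000 × 7% = CHF 7,070
  CHF 330,000 × 20% = CHF 66,000
  → CHF 73,070

Parallel minimum levy:
  Base (adjusted book income): CHF 389,500
  CHF 389,500 × 14% = CHF 54,530

CHF 73,070 > CHF 54,530, so the regular tax governs.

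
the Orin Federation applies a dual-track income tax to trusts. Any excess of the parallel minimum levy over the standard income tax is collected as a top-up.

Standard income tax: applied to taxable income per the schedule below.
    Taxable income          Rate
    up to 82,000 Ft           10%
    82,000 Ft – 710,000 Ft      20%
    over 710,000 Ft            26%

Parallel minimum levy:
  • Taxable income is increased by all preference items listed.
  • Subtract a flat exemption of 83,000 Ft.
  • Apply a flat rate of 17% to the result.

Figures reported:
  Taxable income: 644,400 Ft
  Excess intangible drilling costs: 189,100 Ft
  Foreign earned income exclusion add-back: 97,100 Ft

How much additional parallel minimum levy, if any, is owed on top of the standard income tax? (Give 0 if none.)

23,412 Ft

Parallel minimum levy:
  Adjusted income: 644,400 Ft + 189,100 Ft + 97,100 Ft = 930,600 Ft
  Less exemption 83,000 Ft → base 847,600 Ft
  847,600 Ft × 17% = 144,092 Ft

Standard income tax:
  82,000 Ft × 10% = 8,200 Ft
  562,400 Ft × 20% = 112,480 Ft
  → 120,680 Ft

Excess of parallel minimum levy over standard income tax: 144,092 Ft − 120,680 Ft = 23,412 Ft.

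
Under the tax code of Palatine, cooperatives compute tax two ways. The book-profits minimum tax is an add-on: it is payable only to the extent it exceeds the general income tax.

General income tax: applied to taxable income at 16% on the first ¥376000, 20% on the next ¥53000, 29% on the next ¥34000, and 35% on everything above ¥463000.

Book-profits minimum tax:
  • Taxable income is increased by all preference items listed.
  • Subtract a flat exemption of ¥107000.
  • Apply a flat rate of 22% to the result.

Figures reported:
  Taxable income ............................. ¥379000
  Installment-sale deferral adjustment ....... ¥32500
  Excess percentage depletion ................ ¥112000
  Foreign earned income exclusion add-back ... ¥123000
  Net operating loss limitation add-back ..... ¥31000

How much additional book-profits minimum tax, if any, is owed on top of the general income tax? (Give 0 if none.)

Book-profits minimum tax:
  Adjusted income: ¥379000 + ¥32500 + ¥112000 + ¥123000 + ¥31000 = ¥677500
  Less exemption ¥107000 → base ¥570500
  ¥570500 × 22% = ¥125510

General income tax:
  ¥376000 × 16% = ¥60160
  ¥3000 × 20% = ¥600
  → ¥60760

Excess of book-profits minimum tax over general income tax: ¥125510 − ¥60760 = ¥64750.

¥64750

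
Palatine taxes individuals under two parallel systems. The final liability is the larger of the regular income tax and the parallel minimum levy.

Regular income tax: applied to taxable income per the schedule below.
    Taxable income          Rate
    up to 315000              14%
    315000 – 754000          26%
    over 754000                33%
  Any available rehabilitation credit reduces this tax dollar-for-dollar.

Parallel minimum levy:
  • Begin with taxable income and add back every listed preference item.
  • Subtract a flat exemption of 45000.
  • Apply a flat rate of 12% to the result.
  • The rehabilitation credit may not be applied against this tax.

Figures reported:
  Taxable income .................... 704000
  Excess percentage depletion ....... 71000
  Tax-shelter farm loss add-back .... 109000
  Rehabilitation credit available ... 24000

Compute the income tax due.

121240

Parallel minimum levy:
  Adjusted income: 704000 + 71000 + 109000 = 884000
  Less exemption 45000 → base 839000
  839000 × 12% = 100680

Regular income tax:
  315000 × 14% = 44100
  389000 × 26% = 101140
  → 145240
  Less rehabilitation credit 24000 → 121240

121240 > 100680, so the regular income tax governs.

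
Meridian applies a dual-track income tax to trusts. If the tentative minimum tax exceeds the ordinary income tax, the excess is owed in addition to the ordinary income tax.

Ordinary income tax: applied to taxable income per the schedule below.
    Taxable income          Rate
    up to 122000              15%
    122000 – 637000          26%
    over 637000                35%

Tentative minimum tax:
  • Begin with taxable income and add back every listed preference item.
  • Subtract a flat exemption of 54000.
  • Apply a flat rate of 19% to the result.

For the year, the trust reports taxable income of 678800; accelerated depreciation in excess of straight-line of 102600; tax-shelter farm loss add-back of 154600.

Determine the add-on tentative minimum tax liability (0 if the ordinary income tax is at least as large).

Ordinary income tax:
  122000 × 15% = 18300
  515000 × 26% = 133900
  41800 × 35% = 14630
  → 166830

Tentative minimum tax:
  Adjusted income: 678800 + 102600 + 154600 = 936000
  Less exemption 54000 → base 882000
  882000 × 19% = 167580

Excess of tentative minimum tax over ordinary income tax: 167580 − 166830 = 750.

750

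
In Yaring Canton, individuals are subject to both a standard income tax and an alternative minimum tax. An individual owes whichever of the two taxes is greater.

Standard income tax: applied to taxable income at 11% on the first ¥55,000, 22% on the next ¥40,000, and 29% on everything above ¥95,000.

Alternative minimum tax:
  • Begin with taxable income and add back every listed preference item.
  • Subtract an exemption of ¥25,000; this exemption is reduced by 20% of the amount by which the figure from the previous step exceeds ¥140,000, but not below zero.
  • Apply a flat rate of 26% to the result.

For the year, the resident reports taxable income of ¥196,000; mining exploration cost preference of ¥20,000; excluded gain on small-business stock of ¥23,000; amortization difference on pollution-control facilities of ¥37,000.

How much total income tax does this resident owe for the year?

¥71,760

Alternative minimum tax:
  Adjusted income: ¥196,000 + ¥20,000 + ¥23,000 + ¥37,000 = ¥276,000
  Exemption: 20% × (¥276,000 − ¥140,000) = ¥27,200 ≥ ¥25,000, so the exemption is fully phased out
  Base: ¥276,000 − ¥0 = ¥276,000
  ¥276,000 × 26% = ¥71,760

Standard income tax:
  ¥55,000 × 11% = ¥6,050
  ¥40,000 × 22% = ¥8,800
  ¥101,000 × 29% = ¥29,290
  → ¥44,140

¥71,760 > ¥44,140, so the alternative minimum tax is the binding amount.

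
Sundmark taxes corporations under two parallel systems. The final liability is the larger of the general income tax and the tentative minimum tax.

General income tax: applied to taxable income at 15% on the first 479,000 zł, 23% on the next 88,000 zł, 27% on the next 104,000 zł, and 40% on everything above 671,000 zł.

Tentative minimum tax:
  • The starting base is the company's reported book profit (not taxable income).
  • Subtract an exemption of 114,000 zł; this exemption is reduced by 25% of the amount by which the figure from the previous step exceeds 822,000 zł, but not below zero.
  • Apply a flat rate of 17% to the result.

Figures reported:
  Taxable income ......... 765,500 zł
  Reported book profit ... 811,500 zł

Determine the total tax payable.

157,970 zł

Tentative minimum tax:
  Base (reported book profit): 811,500 zł
  Exemption: 811,500 zł ≤ 822,000 zł, so full 114,000 zł applies
  Base: 811,500 zł − 114,000 zł = 697,500 zł
  697,500 zł × 17% = 118,575 zł

General income tax:
  479,000 zł × 15% = 71,850 zł
  88,000 zł × 23% = 20,240 zł
  104,000 zł × 27% = 28,080 zł
  94,500 zł × 40% = 37,800 zł
  → 157,970 zł

157,970 zł > 118,575 zł, so the general income tax governs.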